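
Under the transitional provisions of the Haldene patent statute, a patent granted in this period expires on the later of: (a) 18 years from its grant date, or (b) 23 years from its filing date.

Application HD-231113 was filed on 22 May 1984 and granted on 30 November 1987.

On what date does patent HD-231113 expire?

(a) grant + 18 years → 30 November 2005.
(b) filing + 23 years → 22 May 2007.
Later of the two: 22 May 2007.

May 22, 2007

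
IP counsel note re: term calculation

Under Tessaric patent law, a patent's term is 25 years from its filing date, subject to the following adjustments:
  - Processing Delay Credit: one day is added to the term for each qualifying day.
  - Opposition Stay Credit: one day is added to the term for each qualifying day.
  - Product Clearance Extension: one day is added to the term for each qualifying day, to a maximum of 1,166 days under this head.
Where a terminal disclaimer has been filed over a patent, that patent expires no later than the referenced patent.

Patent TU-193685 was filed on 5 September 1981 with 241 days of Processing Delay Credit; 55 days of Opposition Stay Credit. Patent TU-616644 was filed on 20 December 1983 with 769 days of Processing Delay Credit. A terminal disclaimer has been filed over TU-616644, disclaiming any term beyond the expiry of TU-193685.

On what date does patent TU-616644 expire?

Natural term of TU-616644:
  Base: filing + 25 years → 20 December 2008.
  Processing Delay Credit: +769 days → 28 January 2011.
Expiry of referenced patent TU-193685:
  Base: filing + 25 years → 5 September 2006.
  Processing Delay Credit: +241 days → 4 May 2007.
  Opposition Stay Credit: +55 days → 28 June 2007.
Terminal disclaimer: TU-616644 expires on the earlier of 28 January 2011 and 28 June 2007.

June 28, 2007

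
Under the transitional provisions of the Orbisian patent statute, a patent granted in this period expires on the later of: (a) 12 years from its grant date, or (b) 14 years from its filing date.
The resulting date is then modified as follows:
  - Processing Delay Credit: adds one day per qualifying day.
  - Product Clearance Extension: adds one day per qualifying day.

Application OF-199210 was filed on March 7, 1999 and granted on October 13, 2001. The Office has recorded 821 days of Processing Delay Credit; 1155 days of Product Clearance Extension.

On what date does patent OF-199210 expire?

2019-03-12

(a) grant + 12 years → 13 October 2013.
(b) filing + 14 years → 7 March 2013.
Later of the two: 13 October 2013.
Processing Delay Credit: +821 days → 12 January 2016.
Product Clearance Extension: +1155 days → 12 March 2019.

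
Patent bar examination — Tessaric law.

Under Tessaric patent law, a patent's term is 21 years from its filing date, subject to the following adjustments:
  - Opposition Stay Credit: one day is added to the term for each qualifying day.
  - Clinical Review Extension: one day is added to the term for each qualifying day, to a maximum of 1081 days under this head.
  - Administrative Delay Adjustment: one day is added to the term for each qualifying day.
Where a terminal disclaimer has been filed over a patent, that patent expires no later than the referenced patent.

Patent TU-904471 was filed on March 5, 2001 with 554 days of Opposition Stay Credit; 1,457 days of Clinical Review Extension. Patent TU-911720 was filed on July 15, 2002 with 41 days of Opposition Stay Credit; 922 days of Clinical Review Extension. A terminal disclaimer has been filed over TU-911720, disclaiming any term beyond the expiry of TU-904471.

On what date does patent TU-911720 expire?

Natural term of TU-911720:
  Base: filing + 21 years → 15 July 2023.
  Opposition Stay Credit: +41 days → 25 August 2023.
  Clinical Review Extension: 922 days (within the 1081-day cap) → +922 days → 4 March 2026.
Expiry of referenced patent TU-904471:
  Base: filing + 21 years → 5 March 2022.
  Opposition Stay Credit: +554 days → 10 September 2023.
  Clinical Review Extension: 1457 days claimed exceeds the 1081-day cap, so +1081 days → 26 August 2026.
Terminal disclaimer: TU-911720 expires on the earlier of 4 March 2026 and 26 August 2026.

March 4, 2026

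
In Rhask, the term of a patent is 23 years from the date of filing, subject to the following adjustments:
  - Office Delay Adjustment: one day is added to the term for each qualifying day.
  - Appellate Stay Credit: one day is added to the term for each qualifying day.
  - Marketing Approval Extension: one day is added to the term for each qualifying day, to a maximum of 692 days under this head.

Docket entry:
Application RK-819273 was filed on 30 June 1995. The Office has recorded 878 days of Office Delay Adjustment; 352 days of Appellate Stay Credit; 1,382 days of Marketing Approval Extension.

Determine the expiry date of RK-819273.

October 4, 2023

Base term: filing date + 23 years → 30 June 2018.
Office Delay Adjustment: +878 days → 24 November 2020.
Appellate Stay Credit: +352 days → 11 November 2021.
Marketing Approval Extension: 1382 days claimed exceeds the 692-day cap, so +692 days → 4 October 2023.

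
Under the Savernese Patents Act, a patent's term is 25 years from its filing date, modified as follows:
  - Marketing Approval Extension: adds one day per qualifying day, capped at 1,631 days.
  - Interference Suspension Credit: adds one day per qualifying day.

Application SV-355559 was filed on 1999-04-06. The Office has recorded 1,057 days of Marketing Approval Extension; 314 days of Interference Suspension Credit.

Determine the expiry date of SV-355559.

Base term: filing date + 25 years → 6 April 2024.
Marketing Approval Extension: 1057 days (within the 1631-day cap) → +1057 days → 27 February 2027.
Interference Suspension Credit: +314 days → 7 January 2028.

2028-01-07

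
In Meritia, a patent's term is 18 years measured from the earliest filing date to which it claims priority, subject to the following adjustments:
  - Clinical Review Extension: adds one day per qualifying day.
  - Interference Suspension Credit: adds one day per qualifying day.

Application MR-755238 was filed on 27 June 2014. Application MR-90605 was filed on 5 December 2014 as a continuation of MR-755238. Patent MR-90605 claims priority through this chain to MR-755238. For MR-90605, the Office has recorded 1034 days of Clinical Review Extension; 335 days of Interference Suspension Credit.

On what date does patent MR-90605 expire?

2036-03-27

Earliest priority filing: 27 June 2014.
Base term: 27 June 2014 + 18 years → 27 June 2032.
Clinical Review Extension: +1034 days → 27 April 2035.
Interference Suspension Credit: +335 days → 27 March 2036.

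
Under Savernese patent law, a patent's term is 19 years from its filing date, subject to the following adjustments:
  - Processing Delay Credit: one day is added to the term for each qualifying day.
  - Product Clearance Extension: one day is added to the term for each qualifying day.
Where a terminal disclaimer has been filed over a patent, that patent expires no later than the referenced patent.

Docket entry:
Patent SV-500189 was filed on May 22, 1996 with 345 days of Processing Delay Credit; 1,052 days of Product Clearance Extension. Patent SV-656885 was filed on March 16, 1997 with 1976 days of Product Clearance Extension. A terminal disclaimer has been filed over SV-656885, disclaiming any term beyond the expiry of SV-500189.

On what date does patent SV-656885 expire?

2019-03-19

Natural term of SV-656885:
  Base: filing + 19 years → 16 March 2016.
  Product Clearance Extension: +1976 days → 13 August 2021.
Expiry of referenced patent SV-500189:
  Base: filing + 19 years → 22 May 2015.
  Processing Delay Credit: +345 days → 1 May 2016.
  Product Clearance Extension: +1052 days → 19 March 2019.
Terminal disclaimer: SV-656885 expires on the earlier of 13 August 2021 and 19 March 2019.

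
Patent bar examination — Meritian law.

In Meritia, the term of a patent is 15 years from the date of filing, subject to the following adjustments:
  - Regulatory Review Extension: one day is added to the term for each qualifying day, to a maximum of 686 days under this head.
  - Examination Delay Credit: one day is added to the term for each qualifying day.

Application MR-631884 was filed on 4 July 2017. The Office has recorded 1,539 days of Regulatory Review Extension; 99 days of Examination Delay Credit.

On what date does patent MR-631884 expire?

2034-08-28

Base term: filing date + 15 years → 4 July 2032.
Regulatory Review Extension: 1539 days claimed exceeds the 686-day cap, so +686 days → 21 May 2034.
Examination Delay Credit: +99 days → 28 August 2034.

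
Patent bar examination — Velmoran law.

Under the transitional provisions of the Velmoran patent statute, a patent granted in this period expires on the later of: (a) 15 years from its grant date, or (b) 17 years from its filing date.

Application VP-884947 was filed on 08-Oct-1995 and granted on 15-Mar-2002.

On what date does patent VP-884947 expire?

(a) grant + 15 years → 15 March 2017.
(b) filing + 17 years → 8 October 2012.
Later of the two: 15 March 2017.

March 15, 2017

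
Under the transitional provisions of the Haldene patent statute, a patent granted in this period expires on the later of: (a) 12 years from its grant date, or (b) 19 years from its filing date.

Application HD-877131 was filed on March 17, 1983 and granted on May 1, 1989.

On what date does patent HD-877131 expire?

2002-03-17

(a) grant + 12 years → 1 May 2001.
(b) filing + 19 years → 17 March 2002.
Later of the two: 17 March 2002.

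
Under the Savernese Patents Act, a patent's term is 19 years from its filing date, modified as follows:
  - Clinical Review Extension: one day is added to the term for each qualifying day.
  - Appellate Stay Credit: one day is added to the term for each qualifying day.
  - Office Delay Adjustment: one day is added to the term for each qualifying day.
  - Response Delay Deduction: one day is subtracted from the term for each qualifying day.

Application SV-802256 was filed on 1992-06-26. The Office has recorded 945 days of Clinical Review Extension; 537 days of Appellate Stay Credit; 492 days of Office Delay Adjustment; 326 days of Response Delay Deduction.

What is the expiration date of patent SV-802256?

Base term: filing date + 19 years → 26 June 2011.
Clinical Review Extension: +945 days → 26 January 2014.
Appellate Stay Credit: +537 days → 17 July 2015.
Office Delay Adjustment: +492 days → 20 November 2016.
Response Delay Deduction: −326 days → 30 December 2015.

2015-12-30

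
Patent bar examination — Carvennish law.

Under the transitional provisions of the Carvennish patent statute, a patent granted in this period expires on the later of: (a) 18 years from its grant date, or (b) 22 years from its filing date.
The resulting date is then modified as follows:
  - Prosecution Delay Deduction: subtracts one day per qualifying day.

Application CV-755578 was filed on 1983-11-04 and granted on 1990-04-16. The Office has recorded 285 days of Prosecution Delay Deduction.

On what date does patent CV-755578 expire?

2007-07-06

(a) grant + 18 years → 16 April 2008.
(b) filing + 22 years → 4 November 2005.
Later of the two: 16 April 2008.
Prosecution Delay Deduction: −285 days → 6 July 2007.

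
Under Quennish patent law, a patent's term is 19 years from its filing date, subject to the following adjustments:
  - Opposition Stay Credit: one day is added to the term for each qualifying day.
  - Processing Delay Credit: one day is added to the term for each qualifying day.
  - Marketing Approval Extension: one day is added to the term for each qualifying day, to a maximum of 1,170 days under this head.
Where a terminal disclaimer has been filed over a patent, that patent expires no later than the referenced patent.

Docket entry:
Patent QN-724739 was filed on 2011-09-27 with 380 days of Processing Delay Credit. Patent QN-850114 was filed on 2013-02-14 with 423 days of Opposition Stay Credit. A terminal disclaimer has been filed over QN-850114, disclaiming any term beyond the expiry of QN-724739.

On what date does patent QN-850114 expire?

Natural term of QN-850114:
  Base: filing + 19 years → 14 February 2032.
  Opposition Stay Credit: +423 days → 12 April 2033.
Expiry of referenced patent QN-724739:
  Base: filing + 19 years → 27 September 2030.
  Processing Delay Credit: +380 days → 12 October 2031.
Terminal disclaimer: QN-850114 expires on the earlier of 12 April 2033 and 12 October 2031.

2031-10-12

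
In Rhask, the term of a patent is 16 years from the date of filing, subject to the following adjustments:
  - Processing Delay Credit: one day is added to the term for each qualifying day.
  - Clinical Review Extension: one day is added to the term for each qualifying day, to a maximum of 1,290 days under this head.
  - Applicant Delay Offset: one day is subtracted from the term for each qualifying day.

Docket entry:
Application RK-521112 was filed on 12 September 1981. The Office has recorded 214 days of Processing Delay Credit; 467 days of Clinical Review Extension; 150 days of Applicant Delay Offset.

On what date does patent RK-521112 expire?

Base term: filing date + 16 years → 12 September 1997.
Processing Delay Credit: +214 days → 14 April 1998.
Clinical Review Extension: 467 days (within the 1290-day cap) → +467 days → 25 July 1999.
Applicant Delay Offset: −150 days → 25 February 1999.

1999-02-25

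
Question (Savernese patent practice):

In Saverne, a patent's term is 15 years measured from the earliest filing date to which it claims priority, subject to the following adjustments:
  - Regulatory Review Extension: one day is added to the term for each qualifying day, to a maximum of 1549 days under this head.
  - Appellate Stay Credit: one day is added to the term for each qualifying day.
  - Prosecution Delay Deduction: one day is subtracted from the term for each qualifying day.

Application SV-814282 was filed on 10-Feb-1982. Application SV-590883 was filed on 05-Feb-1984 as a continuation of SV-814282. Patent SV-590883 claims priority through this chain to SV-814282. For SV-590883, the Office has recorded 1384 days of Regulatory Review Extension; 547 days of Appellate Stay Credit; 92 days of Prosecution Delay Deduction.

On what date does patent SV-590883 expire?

Earliest priority filing: 10 February 1982.
Base term: 10 February 1982 + 15 years → 10 February 1997.
Regulatory Review Extension: 1384 days (within the 1549-day cap) → +1384 days → 25 November 2000.
Appellate Stay Credit: +547 days → 26 May 2002.
Prosecution Delay Deduction: −92 days → 23 February 2002.

2002-02-23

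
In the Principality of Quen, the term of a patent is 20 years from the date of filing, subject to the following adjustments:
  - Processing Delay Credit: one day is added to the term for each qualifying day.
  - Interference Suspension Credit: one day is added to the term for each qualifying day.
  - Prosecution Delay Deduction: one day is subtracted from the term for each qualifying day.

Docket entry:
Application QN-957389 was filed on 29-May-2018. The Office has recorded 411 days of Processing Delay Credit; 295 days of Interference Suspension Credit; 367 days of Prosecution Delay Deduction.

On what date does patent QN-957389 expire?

2039-05-03

Base term: filing date + 20 years → 29 May 2038.
Processing Delay Credit: +411 days → 14 July 2039.
Interference Suspension Credit: +295 days → 4 May 2040.
Prosecution Delay Deduction: −367 days → 3 May 2039.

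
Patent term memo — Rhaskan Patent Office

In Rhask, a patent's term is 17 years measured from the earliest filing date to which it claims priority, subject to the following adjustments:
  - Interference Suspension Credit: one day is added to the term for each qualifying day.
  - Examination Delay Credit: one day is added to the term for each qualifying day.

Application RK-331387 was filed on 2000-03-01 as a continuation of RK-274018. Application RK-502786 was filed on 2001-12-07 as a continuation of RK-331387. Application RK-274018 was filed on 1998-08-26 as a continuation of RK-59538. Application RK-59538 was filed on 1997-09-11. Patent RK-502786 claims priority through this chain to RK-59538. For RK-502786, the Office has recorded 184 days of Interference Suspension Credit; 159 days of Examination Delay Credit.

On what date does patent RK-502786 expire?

Earliest priority filing: 11 September 1997.
Base term: 11 September 1997 + 17 years → 11 September 2014.
Interference Suspension Credit: +184 days → 14 March 2015.
Examination Delay Credit: +159 days → 20 August 2015.

August 20, 2015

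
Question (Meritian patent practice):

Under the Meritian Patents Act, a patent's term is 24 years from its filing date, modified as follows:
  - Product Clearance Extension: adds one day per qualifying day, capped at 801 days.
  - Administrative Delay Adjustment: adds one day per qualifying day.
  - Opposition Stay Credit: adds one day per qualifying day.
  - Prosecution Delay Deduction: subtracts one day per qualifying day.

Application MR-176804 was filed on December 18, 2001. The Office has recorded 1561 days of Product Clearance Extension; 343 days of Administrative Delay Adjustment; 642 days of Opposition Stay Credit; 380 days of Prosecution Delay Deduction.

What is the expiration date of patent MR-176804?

October 24, 2029

Base term: filing date + 24 years → 18 December 2025.
Product Clearance Extension: 1561 days claimed exceeds the 801-day cap, so +801 days → 27 February 2028.
Administrative Delay Adjustment: +343 days → 4 February 2029.
Opposition Stay Credit: +642 days → 8 November 2030.
Prosecution Delay Deduction: −380 days → 24 October 2029.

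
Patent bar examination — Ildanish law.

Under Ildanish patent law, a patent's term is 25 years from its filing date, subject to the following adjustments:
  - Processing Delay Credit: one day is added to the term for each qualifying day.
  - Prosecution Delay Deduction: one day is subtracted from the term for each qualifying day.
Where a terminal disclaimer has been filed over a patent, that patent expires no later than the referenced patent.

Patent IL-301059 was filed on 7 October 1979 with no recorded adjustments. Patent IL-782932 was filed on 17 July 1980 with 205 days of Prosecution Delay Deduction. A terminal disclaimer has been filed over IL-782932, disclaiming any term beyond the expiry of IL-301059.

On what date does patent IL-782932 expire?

Natural term of IL-782932:
  Base: filing + 25 years → 17 July 2005.
  Prosecution Delay Deduction: −205 days → 24 December 2004.
Expiry of referenced patent IL-301059:
  Base: filing + 25 years → 7 October 2004.
Terminal disclaimer: IL-782932 expires on the earlier of 24 December 2004 and 7 October 2004.

2004-10-07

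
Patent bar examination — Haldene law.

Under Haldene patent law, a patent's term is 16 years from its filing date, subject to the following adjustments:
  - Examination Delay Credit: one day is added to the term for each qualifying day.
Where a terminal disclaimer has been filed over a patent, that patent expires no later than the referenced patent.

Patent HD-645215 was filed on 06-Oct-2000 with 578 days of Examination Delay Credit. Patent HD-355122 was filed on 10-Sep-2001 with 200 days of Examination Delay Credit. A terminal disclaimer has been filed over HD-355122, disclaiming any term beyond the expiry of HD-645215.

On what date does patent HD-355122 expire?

Natural term of HD-355122:
  Base: filing + 16 years → 10 September 2017.
  Examination Delay Credit: +200 days → 29 March 2018.
Expiry of referenced patent HD-645215:
  Base: filing + 16 years → 6 October 2016.
  Examination Delay Credit: +578 days → 7 May 2018.
Terminal disclaimer: HD-355122 expires on the earlier of 29 March 2018 and 7 May 2018.

March 29, 2018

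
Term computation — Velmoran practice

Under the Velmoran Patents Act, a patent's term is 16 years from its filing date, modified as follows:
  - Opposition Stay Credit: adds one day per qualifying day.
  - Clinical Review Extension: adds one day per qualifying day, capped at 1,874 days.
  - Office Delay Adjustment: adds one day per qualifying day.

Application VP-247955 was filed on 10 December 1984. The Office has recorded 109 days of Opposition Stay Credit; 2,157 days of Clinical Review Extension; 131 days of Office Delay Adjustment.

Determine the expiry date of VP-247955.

2006-09-24

Base term: filing date + 16 years → 10 December 2000.
Opposition Stay Credit: +109 days → 29 March 2001.
Clinical Review Extension: 2157 days claimed exceeds the 1874-day cap, so +1874 days → 16 May 2006.
Office Delay Adjustment: +131 days → 24 September 2006.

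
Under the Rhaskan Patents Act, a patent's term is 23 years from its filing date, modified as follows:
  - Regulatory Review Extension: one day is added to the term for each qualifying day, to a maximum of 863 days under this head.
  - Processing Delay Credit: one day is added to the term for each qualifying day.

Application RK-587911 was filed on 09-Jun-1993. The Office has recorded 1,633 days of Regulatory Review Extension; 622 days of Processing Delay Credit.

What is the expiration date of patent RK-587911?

Base term: filing date + 23 years → 9 June 2016.
Regulatory Review Extension: 1633 days claimed exceeds the 863-day cap, so +863 days → 20 October 2018.
Processing Delay Credit: +622 days → 3 July 2020.

2020-07-03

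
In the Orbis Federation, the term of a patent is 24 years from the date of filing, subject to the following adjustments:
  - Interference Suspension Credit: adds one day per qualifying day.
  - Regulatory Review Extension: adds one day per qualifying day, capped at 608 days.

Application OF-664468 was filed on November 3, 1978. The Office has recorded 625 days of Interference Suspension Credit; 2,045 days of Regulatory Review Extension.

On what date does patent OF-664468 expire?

March 20, 2006

Base term: filing date + 24 years → 3 November 2002.
Interference Suspension Credit: +625 days → 20 July 2004.
Regulatory Review Extension: 2045 days claimed exceeds the 608-day cap, so +608 days → 20 March 2006.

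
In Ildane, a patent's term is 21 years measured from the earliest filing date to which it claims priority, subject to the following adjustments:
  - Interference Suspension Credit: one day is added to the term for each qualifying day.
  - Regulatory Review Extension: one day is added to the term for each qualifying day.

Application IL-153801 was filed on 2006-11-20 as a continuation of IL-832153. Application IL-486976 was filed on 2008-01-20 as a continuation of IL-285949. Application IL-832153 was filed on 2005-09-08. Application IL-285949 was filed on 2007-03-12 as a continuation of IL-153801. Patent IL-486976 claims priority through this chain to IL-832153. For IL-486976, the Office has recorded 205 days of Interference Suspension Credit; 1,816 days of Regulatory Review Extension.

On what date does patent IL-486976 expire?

March 21, 2032

Earliest priority filing: 8 September 2005.
Base term: 8 September 2005 + 21 years → 8 September 2026.
Interference Suspension Credit: +205 days → 1 April 2027.
Regulatory Review Extension: +1816 days → 21 March 2032.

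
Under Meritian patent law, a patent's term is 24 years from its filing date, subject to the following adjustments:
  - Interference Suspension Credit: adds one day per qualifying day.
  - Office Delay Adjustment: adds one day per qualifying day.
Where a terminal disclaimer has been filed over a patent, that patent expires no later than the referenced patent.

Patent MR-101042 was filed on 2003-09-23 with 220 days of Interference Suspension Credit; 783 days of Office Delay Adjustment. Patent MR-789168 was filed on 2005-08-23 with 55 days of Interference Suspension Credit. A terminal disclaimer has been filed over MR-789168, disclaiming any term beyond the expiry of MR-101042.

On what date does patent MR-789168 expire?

Natural term of MR-789168:
  Base: filing + 24 years → 23 August 2029.
  Interference Suspension Credit: +55 days → 17 October 2029.
Expiry of referenced patent MR-101042:
  Base: filing + 24 years → 23 September 2027.
  Interference Suspension Credit: +220 days → 30 April 2028.
  Office Delay Adjustment: +783 days → 22 June 2030.
Terminal disclaimer: MR-789168 expires on the earlier of 17 October 2029 and 22 June 2030.

2029-10-17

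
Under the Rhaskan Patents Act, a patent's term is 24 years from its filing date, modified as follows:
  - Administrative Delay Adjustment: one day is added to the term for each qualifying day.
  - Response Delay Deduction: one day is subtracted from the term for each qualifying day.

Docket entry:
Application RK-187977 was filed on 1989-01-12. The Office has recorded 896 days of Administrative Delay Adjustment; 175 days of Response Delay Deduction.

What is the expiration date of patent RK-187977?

January 3, 2015

Base term: filing date + 24 years → 12 January 2013.
Administrative Delay Adjustment: +896 days → 27 June 2015.
Response Delay Deduction: −175 days → 3 January 2015.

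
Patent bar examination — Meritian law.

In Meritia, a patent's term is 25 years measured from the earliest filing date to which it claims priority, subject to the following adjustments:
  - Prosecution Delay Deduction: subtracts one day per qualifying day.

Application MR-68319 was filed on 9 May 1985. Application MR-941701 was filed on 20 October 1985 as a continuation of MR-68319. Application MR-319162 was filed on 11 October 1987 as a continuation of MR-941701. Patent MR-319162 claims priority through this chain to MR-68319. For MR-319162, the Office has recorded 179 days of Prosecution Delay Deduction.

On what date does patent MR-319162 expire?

Earliest priority filing: 9 May 1985.
Base term: 9 May 1985 + 25 years → 9 May 2010.
Prosecution Delay Deduction: −179 days → 11 November 2009.

2009-11-11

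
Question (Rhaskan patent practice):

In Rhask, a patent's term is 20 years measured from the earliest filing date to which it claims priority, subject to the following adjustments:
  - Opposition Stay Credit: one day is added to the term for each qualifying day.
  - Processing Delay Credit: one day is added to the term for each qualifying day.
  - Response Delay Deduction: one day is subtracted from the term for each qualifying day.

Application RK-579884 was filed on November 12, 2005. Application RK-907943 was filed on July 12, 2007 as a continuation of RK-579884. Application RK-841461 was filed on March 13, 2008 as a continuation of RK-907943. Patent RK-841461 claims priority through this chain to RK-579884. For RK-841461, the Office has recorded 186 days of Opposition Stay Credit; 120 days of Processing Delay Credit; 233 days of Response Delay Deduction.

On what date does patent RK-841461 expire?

Earliest priority filing: 12 November 2005.
Base term: 12 November 2005 + 20 years → 12 November 2025.
Opposition Stay Credit: +186 days → 17 May 2026.
Processing Delay Credit: +120 days → 14 September 2026.
Response Delay Deduction: −233 days → 24 January 2026.

January 24, 2026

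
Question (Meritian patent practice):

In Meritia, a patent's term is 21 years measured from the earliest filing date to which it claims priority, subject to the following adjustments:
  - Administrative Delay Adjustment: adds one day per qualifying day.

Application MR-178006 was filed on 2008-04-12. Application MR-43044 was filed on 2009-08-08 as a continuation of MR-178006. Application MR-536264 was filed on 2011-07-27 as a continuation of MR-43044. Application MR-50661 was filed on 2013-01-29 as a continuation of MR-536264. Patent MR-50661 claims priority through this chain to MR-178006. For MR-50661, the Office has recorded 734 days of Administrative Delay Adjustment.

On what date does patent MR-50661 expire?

Earliest priority filing: 12 April 2008.
Base term: 12 April 2008 + 21 years → 12 April 2029.
Administrative Delay Adjustment: +734 days → 16 April 2031.

April 16, 2031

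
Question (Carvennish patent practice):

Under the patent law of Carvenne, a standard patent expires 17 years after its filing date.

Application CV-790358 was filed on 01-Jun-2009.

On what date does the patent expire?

Filing date + 17 years → 1 June 2026.

June 1, 2026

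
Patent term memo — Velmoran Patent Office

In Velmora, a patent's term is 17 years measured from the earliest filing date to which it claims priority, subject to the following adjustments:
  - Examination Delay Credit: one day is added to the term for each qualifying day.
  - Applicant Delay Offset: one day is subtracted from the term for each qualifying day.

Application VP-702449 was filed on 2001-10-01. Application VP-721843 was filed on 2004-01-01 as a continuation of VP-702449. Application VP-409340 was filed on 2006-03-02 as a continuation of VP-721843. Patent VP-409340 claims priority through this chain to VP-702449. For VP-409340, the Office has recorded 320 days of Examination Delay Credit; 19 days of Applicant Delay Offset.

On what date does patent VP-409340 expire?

2019-07-29

Earliest priority filing: 1 October 2001.
Base term: 1 October 2001 + 17 years → 1 October 2018.
Examination Delay Credit: +320 days → 17 August 2019.
Applicant Delay Offset: −19 days → 29 July 2019.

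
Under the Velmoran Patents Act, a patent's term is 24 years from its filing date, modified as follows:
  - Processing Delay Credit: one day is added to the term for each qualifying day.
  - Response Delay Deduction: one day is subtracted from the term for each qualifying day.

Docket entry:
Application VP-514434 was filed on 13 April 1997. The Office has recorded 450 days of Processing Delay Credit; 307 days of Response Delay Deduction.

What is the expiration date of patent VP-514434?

September 3, 2021

Base term: filing date + 24 years → 13 April 2021.
Processing Delay Credit: +450 days → 7 July 2022.
Response Delay Deduction: −307 days → 3 September 2021.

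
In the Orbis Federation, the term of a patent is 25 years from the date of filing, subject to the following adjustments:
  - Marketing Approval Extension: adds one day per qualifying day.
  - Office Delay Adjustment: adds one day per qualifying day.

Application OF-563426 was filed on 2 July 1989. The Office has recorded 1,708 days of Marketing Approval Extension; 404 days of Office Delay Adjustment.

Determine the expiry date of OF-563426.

Base term: filing date + 25 years → 2 July 2014.
Marketing Approval Extension: +1708 days → 6 March 2019.
Office Delay Adjustment: +404 days → 13 April 2020.

April 13, 2020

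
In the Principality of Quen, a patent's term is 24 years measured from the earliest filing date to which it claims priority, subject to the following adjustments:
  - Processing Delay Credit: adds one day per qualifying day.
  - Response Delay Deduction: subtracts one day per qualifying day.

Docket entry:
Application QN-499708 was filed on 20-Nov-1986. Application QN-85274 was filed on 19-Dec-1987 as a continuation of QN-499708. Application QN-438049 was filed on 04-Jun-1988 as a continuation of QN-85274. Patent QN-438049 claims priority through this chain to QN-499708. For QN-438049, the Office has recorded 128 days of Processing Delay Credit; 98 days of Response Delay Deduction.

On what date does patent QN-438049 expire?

Earliest priority filing: 20 November 1986.
Base term: 20 November 1986 + 24 years → 20 November 2010.
Processing Delay Credit: +128 days → 28 March 2011.
Response Delay Deduction: −98 days → 20 December 2010.

2010-12-20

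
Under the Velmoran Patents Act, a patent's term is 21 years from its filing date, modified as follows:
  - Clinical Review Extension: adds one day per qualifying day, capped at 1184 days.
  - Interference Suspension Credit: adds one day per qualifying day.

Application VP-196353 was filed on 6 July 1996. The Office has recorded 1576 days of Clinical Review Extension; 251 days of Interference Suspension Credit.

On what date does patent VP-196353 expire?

Base term: filing date + 21 years → 6 July 2017.
Clinical Review Extension: 1576 days claimed exceeds the 1184-day cap, so +1184 days → 2 October 2020.
Interference Suspension Credit: +251 days → 10 June 2021.

2021-06-10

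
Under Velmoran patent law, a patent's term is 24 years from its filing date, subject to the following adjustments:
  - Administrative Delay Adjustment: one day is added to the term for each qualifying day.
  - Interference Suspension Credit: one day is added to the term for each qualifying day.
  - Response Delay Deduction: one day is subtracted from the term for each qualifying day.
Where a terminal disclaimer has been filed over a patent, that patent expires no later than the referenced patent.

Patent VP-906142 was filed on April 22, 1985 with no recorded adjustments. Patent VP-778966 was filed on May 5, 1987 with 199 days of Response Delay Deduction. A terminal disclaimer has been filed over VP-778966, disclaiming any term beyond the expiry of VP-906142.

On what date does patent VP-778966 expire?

2009-04-22

Natural term of VP-778966:
  Base: filing + 24 years → 5 May 2011.
  Response Delay Deduction: −199 days → 18 October 2010.
Expiry of referenced patent VP-906142:
  Base: filing + 24 years → 22 April 2009.
Terminal disclaimer: VP-778966 expires on the earlier of 18 October 2010 and 22 April 2009.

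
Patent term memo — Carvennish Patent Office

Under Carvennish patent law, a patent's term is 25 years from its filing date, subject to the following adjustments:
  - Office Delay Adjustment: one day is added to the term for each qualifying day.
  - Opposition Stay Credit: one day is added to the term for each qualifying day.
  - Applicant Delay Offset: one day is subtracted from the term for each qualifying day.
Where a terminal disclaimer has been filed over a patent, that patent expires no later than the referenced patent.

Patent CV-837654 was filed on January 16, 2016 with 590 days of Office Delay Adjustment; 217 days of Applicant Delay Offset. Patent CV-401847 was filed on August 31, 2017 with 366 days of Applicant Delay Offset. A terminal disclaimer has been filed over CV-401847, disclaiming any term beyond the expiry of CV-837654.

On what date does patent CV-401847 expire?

August 30, 2041

Natural term of CV-401847:
  Base: filing + 25 years → 31 August 2042.
  Applicant Delay Offset: −366 days → 30 August 2041.
Expiry of referenced patent CV-837654:
  Base: filing + 25 years → 16 January 2041.
  Office Delay Adjustment: +590 days → 29 August 2042.
  Applicant Delay Offset: −217 days → 24 January 2042.
Terminal disclaimer: CV-401847 expires on the earlier of 30 August 2041 and 24 January 2042.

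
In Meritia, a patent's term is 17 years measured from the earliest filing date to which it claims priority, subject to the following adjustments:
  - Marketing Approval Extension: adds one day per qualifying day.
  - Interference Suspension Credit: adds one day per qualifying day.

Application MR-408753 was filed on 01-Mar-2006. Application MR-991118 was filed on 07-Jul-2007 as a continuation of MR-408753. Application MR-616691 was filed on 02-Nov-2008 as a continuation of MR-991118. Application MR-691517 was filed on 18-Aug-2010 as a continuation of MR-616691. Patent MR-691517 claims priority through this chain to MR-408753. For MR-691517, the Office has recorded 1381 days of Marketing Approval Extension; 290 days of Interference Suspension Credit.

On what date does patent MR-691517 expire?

Earliest priority filing: 1 March 2006.
Base term: 1 March 2006 + 17 years → 1 March 2023.
Marketing Approval Extension: +1381 days → 11 December 2026.
Interference Suspension Credit: +290 days → 27 September 2027.

September 27, 2027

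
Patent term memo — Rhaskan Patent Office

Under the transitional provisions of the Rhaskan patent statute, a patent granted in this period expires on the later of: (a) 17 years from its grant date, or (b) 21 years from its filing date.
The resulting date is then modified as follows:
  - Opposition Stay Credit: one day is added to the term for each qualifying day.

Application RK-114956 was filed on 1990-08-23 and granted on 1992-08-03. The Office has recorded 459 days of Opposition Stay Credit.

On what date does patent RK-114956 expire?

November 24, 2012

(a) grant + 17 years → 3 August 2009.
(b) filing + 21 years → 23 August 2011.
Later of the two: 23 August 2011.
Opposition Stay Credit: +459 days → 24 November 2012.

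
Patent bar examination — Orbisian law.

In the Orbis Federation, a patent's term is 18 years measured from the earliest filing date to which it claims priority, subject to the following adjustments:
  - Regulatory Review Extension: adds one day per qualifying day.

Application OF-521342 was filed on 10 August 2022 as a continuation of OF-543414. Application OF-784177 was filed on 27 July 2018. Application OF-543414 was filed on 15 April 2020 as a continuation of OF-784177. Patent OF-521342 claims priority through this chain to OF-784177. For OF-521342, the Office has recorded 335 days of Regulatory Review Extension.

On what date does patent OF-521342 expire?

Earliest priority filing: 27 July 2018.
Base term: 27 July 2018 + 18 years → 27 July 2036.
Regulatory Review Extension: +335 days → 27 June 2037.

2037-06-27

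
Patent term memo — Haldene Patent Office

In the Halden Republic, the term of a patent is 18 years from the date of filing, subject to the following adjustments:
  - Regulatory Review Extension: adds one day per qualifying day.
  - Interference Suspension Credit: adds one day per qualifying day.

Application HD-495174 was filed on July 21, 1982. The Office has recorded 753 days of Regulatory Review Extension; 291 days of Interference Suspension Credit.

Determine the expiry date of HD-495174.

2003-05-31

Base term: filing date + 18 years → 21 July 2000.
Regulatory Review Extension: +753 days → 13 August 2002.
Interference Suspension Credit: +291 days → 31 May 2003.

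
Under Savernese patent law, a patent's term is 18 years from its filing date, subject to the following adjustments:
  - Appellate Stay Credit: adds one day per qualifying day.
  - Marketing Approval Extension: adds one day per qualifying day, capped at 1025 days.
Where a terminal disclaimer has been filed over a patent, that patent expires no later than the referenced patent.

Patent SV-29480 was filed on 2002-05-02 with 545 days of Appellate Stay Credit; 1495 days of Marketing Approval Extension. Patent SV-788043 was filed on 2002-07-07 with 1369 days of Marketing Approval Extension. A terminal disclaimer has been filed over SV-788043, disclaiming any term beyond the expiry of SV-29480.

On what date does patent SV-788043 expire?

2023-04-28

Natural term of SV-788043:
  Base: filing + 18 years → 7 July 2020.
  Marketing Approval Extension: 1369 days claimed exceeds the 1025-day cap, so +1025 days → 28 April 2023.
Expiry of referenced patent SV-29480:
  Base: filing + 18 years → 2 May 2020.
  Appellate Stay Credit: +545 days → 29 October 2021.
  Marketing Approval Extension: 1495 days claimed exceeds the 1025-day cap, so +1025 days → 19 August 2024.
Terminal disclaimer: SV-788043 expires on the earlier of 28 April 2023 and 19 August 2024.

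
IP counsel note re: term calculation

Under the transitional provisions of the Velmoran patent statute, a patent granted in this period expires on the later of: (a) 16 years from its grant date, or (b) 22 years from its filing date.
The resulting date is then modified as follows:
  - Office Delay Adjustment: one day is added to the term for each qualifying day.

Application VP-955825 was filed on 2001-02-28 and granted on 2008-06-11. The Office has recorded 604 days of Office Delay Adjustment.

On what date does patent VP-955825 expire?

February 5, 2026

(a) grant + 16 years → 11 June 2024.
(b) filing + 22 years → 28 February 2023.
Later of the two: 11 June 2024.
Office Delay Adjustment: +604 days → 5 February 2026.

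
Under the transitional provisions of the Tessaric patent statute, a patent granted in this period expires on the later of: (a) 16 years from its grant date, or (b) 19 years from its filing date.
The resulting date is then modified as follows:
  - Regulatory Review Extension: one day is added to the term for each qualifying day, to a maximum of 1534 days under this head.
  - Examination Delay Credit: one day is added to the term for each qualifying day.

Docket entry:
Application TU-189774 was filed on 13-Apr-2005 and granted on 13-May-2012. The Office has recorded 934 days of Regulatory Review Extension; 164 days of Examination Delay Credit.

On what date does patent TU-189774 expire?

(a) grant + 16 years → 13 May 2028.
(b) filing + 19 years → 13 April 2024.
Later of the two: 13 May 2028.
Regulatory Review Extension: 934 days (within the 1534-day cap) → +934 days → 3 December 2030.
Examination Delay Credit: +164 days → 16 May 2031.

May 16, 2031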